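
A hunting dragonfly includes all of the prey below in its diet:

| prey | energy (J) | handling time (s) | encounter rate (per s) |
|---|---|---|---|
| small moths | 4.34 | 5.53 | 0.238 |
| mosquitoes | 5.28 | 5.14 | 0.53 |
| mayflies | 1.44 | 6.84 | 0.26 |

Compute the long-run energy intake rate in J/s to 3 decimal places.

R = Σλ_iE_i / (1 + Σλ_ih_i)
Numerator: 0.238×4.34 + 0.53×5.28 + 0.26×1.44 = 4.206
Denominator: 1 + 0.238×5.53 + 0.53×5.14 + 0.26×6.84 = 6.819
R = 4.206/6.819 = 0.6168 J/s

0.617 J/s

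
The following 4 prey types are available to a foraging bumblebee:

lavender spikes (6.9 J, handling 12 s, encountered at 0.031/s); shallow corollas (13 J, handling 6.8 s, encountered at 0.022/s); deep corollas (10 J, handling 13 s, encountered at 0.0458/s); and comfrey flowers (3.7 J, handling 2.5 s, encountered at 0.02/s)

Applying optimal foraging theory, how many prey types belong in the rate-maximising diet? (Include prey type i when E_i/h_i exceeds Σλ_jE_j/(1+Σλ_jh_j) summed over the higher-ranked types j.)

Rank by E/h (J/s): shallow corollas 1.91, comfrey flowers 1.48, deep corollas 0.769, lavender spikes 0.575. Include each in turn until the next type's E/h falls below the running intake rate.
Rate on top 1: 0.2488. comfrey flowers: 1.48 > 0.2488 → include.
Rate on top 2: 0.3001. deep corollas: 0.769 > 0.3001 → include.
Rate on top 3: 0.4557. lavender spikes: 0.575 > 0.4557 → include.
Optimal diet: shallow corollas, comfrey flowers, deep corollas, lavender spikes — 4 of 4 types.

4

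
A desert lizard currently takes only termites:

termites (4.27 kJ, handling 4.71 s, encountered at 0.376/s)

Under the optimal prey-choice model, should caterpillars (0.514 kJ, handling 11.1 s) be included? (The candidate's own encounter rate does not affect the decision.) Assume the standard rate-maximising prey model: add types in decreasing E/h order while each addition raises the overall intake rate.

On termites alone, R = ΣλE/(1+Σλh) = 1.606/2.771 = 0.5794 kJ/s.
caterpillars: E/h = 0.514/11.1 = 0.04631 kJ/s.
Since 0.04631 < R, time spent handling caterpillars is better spent searching.

No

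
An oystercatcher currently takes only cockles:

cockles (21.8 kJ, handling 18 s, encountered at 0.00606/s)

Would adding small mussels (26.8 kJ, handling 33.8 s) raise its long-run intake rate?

Intake rate on the current diet: R = (0.00606×21.8) / (1 + 0.00606×18) = 0.1321/1.109 = 0.1191 kJ/s.
small mussels: E/h = 26.8/33.8 = 0.7929 kJ/s.
Since 0.7929 > R, including small mussels increases the long-run rate.

Yes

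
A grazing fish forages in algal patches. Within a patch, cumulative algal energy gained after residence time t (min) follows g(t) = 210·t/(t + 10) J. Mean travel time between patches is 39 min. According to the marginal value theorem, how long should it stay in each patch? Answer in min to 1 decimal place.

Optimal t* satisfies g'(t*) = g(t*)/(T + t*).
g'(t) = 210·10/(t + 10)². Setting 210·10/(t+10)² = 210t/[(t+10)(39+t)] gives 10(39+t) = t(t+10), so t² = 10×39 = 390.
t* = √390 = 19.75 min.

19.7 min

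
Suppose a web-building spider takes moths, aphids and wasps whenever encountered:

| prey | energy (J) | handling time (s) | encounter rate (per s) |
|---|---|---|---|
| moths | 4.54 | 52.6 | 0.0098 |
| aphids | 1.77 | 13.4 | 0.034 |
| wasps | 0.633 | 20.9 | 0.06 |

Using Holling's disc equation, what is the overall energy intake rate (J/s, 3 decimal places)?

Energy encountered per unit search time: 0.0098×4.54 + 0.034×1.77 + 0.06×0.633 = 0.1427 J/s.
Handling time per unit search time: 0.0098×52.6 + 0.034×13.4 + 0.06×20.9 = 2.225.
Rate = 0.1427/(1 + 2.225) = 0.04423 J/s.

0.044 J/s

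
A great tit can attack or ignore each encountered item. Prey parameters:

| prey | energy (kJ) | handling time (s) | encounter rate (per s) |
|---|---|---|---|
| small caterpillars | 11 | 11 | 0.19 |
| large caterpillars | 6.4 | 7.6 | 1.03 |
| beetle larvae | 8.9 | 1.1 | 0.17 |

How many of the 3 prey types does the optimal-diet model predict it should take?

Rank by E/h (kJ/s): beetle larvae 8.09, small caterpillars 1, large caterpillars 0.842. Include each in turn until the next type's E/h falls below the running intake rate.
Rate on top 1: 1.275. small caterpillars: 1 < 1.275 → exclude; stop.
Optimal diet: beetle larvae — 1 of 3 types.

1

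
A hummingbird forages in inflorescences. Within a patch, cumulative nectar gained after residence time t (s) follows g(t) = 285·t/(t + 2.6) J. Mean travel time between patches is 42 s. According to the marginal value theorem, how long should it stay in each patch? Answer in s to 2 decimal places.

10.45 s

Maximise g(t)/(T+t): set derivative to zero → g'(t)(T+t) = g(t).
g'(t) = 285·2.6/(t + 2.6)². Setting 285·2.6/(t+2.6)² = 285t/[(t+2.6)(42+t)] gives 2.6(42+t) = t(t+2.6), so t² = 2.6×42 = 109.2.
t* = √109.2 = 10.45 s.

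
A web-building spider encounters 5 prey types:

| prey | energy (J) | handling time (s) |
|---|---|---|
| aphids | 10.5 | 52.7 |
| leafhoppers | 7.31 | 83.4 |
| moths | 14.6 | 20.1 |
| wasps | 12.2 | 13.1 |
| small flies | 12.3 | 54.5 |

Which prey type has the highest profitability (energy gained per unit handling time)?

wasps

Profitability E/h (J/s): aphids = 10.5/52.7 = 0.199, leafhoppers = 7.31/83.4 = 0.0876, moths = 14.6/20.1 = 0.726, wasps = 12.2/13.1 = 0.931, small flies = 12.3/54.5 = 0.226.
Ranked: wasps > moths > small flies > aphids > leafhoppers.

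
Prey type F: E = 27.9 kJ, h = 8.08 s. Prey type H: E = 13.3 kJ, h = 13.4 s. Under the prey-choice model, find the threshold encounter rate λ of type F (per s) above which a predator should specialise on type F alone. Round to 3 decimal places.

0.050 per s

At the threshold, the rate on type F alone equals the profitability of type H: λ·27.9/(1 + λ·8.08) = 13.3/13.4 = 0.9925.
Rearranging, λ(27.9 − 0.9925×8.08) = 0.9925, so λ = 0.9925/19.88 = 0.04993 per s.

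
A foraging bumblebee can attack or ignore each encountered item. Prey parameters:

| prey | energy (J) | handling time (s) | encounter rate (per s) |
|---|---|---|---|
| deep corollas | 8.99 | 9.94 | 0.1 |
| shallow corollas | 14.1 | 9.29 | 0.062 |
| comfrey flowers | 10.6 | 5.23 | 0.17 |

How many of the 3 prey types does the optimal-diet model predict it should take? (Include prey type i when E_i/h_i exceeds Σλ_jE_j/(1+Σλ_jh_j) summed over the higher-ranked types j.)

2

Profitabilities (E/h, J/s): comfrey flowers 2.03, shallow corollas 1.52, deep corollas 0.904. Add prey in this order while the next type's profitability exceeds the intake rate on those already taken.
Rate on top 1: 0.9539. shallow corollas: 1.52 > 0.9539 → include.
Rate on top 2: 1.086. deep corollas: 0.904 < 1.086 → exclude; stop.
Optimal diet: comfrey flowers, shallow corollas — 2 of 3 types.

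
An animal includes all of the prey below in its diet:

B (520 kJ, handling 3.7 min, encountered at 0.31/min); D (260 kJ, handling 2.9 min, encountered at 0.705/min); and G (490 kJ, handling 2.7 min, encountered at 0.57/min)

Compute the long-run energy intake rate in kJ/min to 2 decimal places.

R = (0.31×520 + 0.705×260 + 0.57×490) / (1 + 0.31×3.7 + 0.705×2.9 + 0.57×2.7) = 623.8/5.73 = 108.9 kJ/min.

108.86 kJ/min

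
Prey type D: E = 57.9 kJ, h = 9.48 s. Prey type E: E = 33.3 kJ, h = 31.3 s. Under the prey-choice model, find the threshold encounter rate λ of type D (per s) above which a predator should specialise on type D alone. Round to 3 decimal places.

0.022 per s

At the threshold, the rate on type D alone equals the profitability of type E: λ·57.9/(1 + λ·9.48) = 33.3/31.3 = 1.064.
Rearranging, λ(57.9 − 1.064×9.48) = 1.064, so λ = 1.064/47.81 = 0.02225 per s.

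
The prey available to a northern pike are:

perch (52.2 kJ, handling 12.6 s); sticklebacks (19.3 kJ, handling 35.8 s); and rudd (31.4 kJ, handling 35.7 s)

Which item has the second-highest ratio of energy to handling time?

Profitability E/h (kJ/s): perch = 52.2/12.6 = 4.14, sticklebacks = 19.3/35.8 = 0.539, rudd = 31.4/35.7 = 0.88.
Ranked: perch > rudd > sticklebacks.

rudd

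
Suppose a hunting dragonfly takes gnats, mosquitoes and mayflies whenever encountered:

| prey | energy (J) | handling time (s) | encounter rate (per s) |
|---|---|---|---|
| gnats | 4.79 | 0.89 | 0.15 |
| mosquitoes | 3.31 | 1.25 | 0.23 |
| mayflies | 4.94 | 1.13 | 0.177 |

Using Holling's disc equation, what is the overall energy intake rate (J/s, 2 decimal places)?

1.45 J/s

R = (0.15×4.79 + 0.23×3.31 + 0.177×4.94) / (1 + 0.15×0.89 + 0.23×1.25 + 0.177×1.13) = 2.354/1.621 = 1.452 J/s.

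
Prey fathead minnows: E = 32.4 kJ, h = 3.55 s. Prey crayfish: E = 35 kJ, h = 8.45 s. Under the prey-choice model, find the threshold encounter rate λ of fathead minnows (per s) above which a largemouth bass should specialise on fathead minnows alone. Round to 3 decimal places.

0.234 per s

The zero-one rule: include crayfish iff E₂/h₂ > λE₁/(1+λh₁). Equality gives the switch point.
λE₁h₂ = E₂ + λE₂h₁ ⇒ λ = E₂/(E₁h₂ − E₂h₁) = 35/(273.8 − 124.2) = 0.2341 per s.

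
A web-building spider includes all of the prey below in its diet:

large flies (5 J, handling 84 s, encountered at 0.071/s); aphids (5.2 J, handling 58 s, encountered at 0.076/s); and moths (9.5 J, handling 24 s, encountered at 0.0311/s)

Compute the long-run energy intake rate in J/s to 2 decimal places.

0.09 J/s

R = Σλ_iE_i / (1 + Σλ_ih_i)
Numerator: 0.071×5 + 0.076×5.2 + 0.0311×9.5 = 1.046
Denominator: 1 + 0.071×84 + 0.076×58 + 0.0311×24 = 12.12
R = 1.046/12.12 = 0.08629 J/s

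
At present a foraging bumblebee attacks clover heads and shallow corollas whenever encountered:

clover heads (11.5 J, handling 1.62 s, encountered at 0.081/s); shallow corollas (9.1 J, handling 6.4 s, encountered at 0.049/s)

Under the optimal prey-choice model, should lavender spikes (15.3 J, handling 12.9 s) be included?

Current rate: (0.081×11.5 + 0.049×9.1)/(1 + 0.081×1.62 + 0.049×6.4) = 0.9533 J/s.
lavender spikes: E/h = 15.3/12.9 = 1.186 J/s.
1.186 > 0.9533, so adding lavender spikes raises the average — include it.

Yes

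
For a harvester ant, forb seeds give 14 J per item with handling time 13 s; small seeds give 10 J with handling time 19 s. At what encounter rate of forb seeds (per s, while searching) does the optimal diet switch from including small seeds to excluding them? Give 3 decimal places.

0.074 per s

At the threshold, the rate on forb seeds alone equals the profitability of small seeds: λ·14/(1 + λ·13) = 10/19 = 0.5263.
Rearranging, λ(14 − 0.5263×13) = 0.5263, so λ = 0.5263/7.158 = 0.07353 per s.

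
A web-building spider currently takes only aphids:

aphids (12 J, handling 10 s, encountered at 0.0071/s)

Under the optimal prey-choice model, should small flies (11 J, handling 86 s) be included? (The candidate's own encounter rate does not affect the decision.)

Yes

Current rate: (0.0071×12)/(1 + 0.0071×10) = 0.07955 J/s.
Profitability of small flies: 11/86 = 0.1279 J/s.
0.1279 > 0.07955, so adding small flies raises the average — include it.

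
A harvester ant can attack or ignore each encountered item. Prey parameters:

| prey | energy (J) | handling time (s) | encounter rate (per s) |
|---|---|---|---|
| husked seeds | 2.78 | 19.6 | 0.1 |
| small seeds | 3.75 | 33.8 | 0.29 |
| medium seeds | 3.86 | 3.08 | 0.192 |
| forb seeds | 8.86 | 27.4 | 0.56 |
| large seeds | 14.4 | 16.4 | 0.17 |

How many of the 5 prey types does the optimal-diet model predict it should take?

2

Rank by E/h (J/s): medium seeds 1.25, large seeds 0.878, forb seeds 0.323, husked seeds 0.142, small seeds 0.111. Include each in turn until the next type's E/h falls below the running intake rate.
Rate on top 1: 0.4657. large seeds: 0.878 > 0.4657 → include.
Rate on top 2: 0.7282. forb seeds: 0.323 < 0.7282 → exclude; stop.
Optimal diet: medium seeds, large seeds — 2 of 5 types.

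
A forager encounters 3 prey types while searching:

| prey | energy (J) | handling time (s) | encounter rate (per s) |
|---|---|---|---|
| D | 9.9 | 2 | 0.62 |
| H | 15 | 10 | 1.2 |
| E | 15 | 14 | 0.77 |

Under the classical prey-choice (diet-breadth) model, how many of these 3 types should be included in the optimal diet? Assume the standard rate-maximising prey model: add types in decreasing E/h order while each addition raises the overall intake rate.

Rank by E/h (J/s): D 4.95, H 1.5, E 1.07. Include each in turn until the next type's E/h falls below the running intake rate.
Rate on top 1: 2.74. H: 1.5 < 2.74 → exclude; stop.
Optimal diet: D — 1 of 3 types.

1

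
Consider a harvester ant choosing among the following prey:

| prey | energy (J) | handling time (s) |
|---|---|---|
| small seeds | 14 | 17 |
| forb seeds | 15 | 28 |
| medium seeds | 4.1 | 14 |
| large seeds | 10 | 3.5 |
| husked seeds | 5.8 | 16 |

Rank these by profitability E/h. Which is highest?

large seeds

In descending order of E/h:
large seeds: 10/3.5 = 2.86 J/s
small seeds: 14/17 = 0.824 J/s
forb seeds: 15/28 = 0.536 J/s
husked seeds: 5.8/16 = 0.362 J/s
medium seeds: 4.1/14 = 0.293 J/s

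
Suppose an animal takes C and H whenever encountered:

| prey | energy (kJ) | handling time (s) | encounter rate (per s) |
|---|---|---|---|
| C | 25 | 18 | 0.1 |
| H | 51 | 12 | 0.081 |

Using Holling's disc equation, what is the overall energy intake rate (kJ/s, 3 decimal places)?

1.758 kJ/s

R = (0.1×25 + 0.081×51) / (1 + 0.1×18 + 0.081×12) = 6.631/3.772 = 1.758 kJ/s.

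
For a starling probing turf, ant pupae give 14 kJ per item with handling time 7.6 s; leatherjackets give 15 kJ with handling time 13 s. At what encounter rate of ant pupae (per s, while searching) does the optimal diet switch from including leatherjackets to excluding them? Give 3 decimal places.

Drop leatherjackets once their profitability E₂/h₂ falls below the rate achievable on ant pupae alone: E₂/h₂ = λE₁/(1 + λh₁).
Solve for λ: λE₁h₂ = E₂(1 + λh₁) → λ(E₁h₂ − E₂h₁) = E₂ → λ = E₂/(E₁h₂ − E₂h₁).
λ = 15/(14×13 − 15×7.6) = 15/68 = 0.2206 per s.

0.221 per s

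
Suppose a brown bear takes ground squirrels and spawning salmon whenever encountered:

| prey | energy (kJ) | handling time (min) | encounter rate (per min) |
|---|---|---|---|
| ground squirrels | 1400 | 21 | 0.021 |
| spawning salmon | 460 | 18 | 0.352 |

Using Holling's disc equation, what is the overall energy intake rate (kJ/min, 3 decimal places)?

24.601 kJ/min

Energy encountered per unit search time: 0.021×1400 + 0.352×460 = 191.3 kJ/min.
Handling time per unit search time: 0.021×21 + 0.352×18 = 6.777.
Rate = 191.3/(1 + 6.777) = 24.6 kJ/min.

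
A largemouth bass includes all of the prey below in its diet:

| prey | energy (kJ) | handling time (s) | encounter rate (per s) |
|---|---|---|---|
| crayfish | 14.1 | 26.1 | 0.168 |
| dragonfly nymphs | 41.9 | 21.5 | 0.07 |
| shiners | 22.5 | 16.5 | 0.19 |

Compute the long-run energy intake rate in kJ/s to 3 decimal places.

0.955 kJ/s

Energy encountered per unit search time: 0.168×14.1 + 0.07×41.9 + 0.19×22.5 = 9.577 kJ/s.
Handling time per unit search time: 0.168×26.1 + 0.07×21.5 + 0.19×16.5 = 9.025.
Rate = 9.577/(1 + 9.025) = 0.9553 kJ/s.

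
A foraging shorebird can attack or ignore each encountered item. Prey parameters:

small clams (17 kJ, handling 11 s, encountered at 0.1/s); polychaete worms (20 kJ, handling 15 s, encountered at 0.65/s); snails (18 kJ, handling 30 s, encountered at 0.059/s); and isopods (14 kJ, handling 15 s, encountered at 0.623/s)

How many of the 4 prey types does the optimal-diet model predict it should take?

Profitabilities (E/h, kJ/s): small clams 1.55, polychaete worms 1.33, isopods 0.933, snails 0.6. Add prey in this order while the next type's profitability exceeds the intake rate on those already taken.
Rate on top 1: 0.8095. polychaete worms: 1.33 > 0.8095 → include.
Rate on top 2: 1.241. isopods: 0.933 < 1.241 → exclude; stop.
Optimal diet: small clams, polychaete worms — 2 of 4 types.

2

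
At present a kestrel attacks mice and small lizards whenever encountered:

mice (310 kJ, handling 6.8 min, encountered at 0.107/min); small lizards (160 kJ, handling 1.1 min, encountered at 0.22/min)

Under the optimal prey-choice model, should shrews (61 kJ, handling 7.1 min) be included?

No

On mice and small lizards alone, R = ΣλE/(1+Σλh) = 68.37/1.97 = 34.71 kJ/min.
shrews: E/h = 61/7.1 = 8.592 kJ/min.
8.592 < 34.71, so adding shrews would lower the average — exclude it.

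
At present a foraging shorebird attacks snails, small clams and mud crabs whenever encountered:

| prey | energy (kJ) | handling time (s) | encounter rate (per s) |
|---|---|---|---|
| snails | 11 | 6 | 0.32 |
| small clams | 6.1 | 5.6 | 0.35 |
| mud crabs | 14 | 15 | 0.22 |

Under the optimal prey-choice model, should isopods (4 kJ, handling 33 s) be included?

No

On snails, small clams and mud crabs alone, R = ΣλE/(1+Σλh) = 8.735/8.18 = 1.068 kJ/s.
Profitability of isopods: 4/33 = 0.1212 kJ/s.
0.1212 < 1.068, so adding isopods would lower the average — exclude it.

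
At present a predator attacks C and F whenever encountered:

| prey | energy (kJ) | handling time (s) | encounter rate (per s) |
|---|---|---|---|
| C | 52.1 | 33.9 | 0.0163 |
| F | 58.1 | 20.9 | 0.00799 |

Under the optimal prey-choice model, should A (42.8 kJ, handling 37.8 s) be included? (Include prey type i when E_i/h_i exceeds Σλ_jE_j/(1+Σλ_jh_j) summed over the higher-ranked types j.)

Yes

On C and F alone, R = ΣλE/(1+Σλh) = 1.313/1.72 = 0.7638 kJ/s.
A: E/h = 42.8/37.8 = 1.132 kJ/s.
Since 1.132 > R, including A increases the long-run rate.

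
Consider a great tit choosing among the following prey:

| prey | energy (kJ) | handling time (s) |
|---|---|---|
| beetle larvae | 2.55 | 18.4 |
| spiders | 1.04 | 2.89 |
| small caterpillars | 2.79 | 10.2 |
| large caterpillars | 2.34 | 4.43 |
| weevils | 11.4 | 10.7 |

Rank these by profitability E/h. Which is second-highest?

Profitability E/h (kJ/s): beetle larvae = 2.55/18.4 = 0.139, spiders = 1.04/2.89 = 0.36, small caterpillars = 2.79/10.2 = 0.274, large caterpillars = 2.34/4.43 = 0.528, weevils = 11.4/10.7 = 1.07.
Ranked: weevils > large caterpillars > spiders > small caterpillars > beetle larvae.

large caterpillars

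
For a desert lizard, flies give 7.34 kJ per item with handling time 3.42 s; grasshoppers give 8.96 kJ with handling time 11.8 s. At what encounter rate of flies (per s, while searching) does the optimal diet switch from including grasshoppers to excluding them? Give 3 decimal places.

At the threshold, the rate on flies alone equals the profitability of grasshoppers: λ·7.34/(1 + λ·3.42) = 8.96/11.8 = 0.7593.
Rearranging, λ(7.34 − 0.7593×3.42) = 0.7593, so λ = 0.7593/4.743 = 0.1601 per s.

0.160 per s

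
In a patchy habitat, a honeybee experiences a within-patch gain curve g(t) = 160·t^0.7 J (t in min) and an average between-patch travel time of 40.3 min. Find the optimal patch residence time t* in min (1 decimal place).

94.0 min

Optimal t* satisfies g'(t*) = g(t*)/(T + t*).
g'(t) = 0.7·160·t^-0.3. Setting 0.7·160·t^-0.3 = 160·t^0.7/(40.3+t) gives 0.7(40.3+t) = t, so 0.30·t = 0.7×40.3.
t* = 0.7×40.3/0.30 = 94.03 min.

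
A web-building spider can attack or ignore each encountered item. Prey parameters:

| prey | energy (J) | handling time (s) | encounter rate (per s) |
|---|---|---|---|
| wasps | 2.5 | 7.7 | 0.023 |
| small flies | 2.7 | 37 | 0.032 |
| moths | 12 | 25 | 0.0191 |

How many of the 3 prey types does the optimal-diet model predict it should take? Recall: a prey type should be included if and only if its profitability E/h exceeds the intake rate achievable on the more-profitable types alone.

2

Profitabilities (E/h, J/s): moths 0.48, wasps 0.325, small flies 0.073. Add prey in this order while the next type's profitability exceeds the intake rate on those already taken.
Rate on top 1: 0.1551. wasps: 0.325 > 0.1551 → include.
Rate on top 2: 0.1733. small flies: 0.073 < 0.1733 → exclude; stop.
Optimal diet: moths, wasps — 2 of 3 types.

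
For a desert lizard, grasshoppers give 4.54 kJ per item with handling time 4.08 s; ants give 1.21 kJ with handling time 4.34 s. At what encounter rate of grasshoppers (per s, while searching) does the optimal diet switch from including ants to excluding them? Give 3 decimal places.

At the threshold, the rate on grasshoppers alone equals the profitability of ants: λ·4.54/(1 + λ·4.08) = 1.21/4.34 = 0.2788.
Rearranging, λ(4.54 − 0.2788×4.08) = 0.2788, so λ = 0.2788/3.402 = 0.08194 per s.

0.082 per s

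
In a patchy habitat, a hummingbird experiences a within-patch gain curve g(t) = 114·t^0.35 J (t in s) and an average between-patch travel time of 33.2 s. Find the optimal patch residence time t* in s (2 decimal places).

17.88 s

By the marginal value theorem, leave when the instantaneous gain rate g'(t) equals the habitat-wide average g(t)/(T + t).
g'(t) = 0.35·114·t^-0.65. Setting 0.35·114·t^-0.65 = 114·t^0.35/(33.2+t) gives 0.35(33.2+t) = t, so 0.65·t = 0.35×33.2.
t* = 0.35×33.2/0.65 = 17.88 s.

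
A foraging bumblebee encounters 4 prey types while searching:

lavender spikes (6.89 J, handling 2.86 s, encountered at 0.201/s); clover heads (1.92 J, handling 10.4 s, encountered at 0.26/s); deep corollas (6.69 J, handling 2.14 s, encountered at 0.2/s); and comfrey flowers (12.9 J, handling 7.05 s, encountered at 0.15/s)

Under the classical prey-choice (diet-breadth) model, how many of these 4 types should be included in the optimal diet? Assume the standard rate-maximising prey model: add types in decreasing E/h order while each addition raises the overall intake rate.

E/h in descending order: deep corollas 3.13, lavender spikes 2.41, comfrey flowers 1.83, clover heads 0.185 J/s. The optimal diet is the largest prefix of this list for which every included type satisfies E_i/h_i > R on the types above it.
Rate on top 1: 0.937. lavender spikes: 2.41 > 0.937 → include.
Rate on top 2: 1.36. comfrey flowers: 1.83 > 1.36 → include.
Rate on top 3: 1.522. clover heads: 0.185 < 1.522 → exclude; stop.
Optimal diet: deep corollas, lavender spikes, comfrey flowers — 3 of 4 types.

3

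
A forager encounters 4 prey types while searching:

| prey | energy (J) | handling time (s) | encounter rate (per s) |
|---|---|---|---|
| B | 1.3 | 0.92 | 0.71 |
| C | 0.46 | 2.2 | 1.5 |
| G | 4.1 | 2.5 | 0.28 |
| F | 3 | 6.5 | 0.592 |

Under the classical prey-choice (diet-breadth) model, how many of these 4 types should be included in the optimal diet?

Rank by E/h (J/s): G 1.64, B 1.41, F 0.462, C 0.209. Include each in turn until the next type's E/h falls below the running intake rate.
Rate on top 1: 0.6753. B: 1.41 > 0.6753 → include.
Rate on top 2: 0.8801. F: 0.462 < 0.8801 → exclude; stop.
Optimal diet: G, B — 2 of 4 types.

2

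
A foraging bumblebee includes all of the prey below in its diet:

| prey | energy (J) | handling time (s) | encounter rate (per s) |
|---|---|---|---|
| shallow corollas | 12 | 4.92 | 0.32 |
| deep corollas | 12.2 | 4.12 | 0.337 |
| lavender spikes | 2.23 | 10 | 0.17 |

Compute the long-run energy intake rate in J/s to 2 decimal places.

R = (0.32×12 + 0.337×12.2 + 0.17×2.23) / (1 + 0.32×4.92 + 0.337×4.12 + 0.17×10) = 8.33/5.663 = 1.471 J/s.

1.47 J/s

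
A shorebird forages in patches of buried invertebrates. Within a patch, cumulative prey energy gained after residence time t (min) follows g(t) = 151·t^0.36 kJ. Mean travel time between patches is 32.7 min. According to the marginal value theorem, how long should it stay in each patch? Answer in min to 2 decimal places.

18.39 min

Optimal t* satisfies g'(t*) = g(t*)/(T + t*).
g'(t) = 0.36·151·t^-0.64. Setting 0.36·151·t^-0.64 = 151·t^0.36/(32.7+t) gives 0.36(32.7+t) = t, so 0.64·t = 0.36×32.7.
t* = 0.36×32.7/0.64 = 18.39 min.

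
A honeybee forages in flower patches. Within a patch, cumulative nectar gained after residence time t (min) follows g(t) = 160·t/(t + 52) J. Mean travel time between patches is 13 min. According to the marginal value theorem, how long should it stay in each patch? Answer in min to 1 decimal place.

Optimal t* satisfies g'(t*) = g(t*)/(T + t*).
g'(t) = 160·52/(t + 52)². Setting 160·52/(t+52)² = 160t/[(t+52)(13+t)] gives 52(13+t) = t(t+52), so t² = 52×13 = 676.
t* = √676 = 26 min.

26.0 min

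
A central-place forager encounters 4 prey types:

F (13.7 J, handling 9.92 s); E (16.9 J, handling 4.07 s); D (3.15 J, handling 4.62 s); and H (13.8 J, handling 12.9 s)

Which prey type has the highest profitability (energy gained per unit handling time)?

In descending order of E/h:
E: 16.9/4.07 = 4.15 J/s
F: 13.7/9.92 = 1.38 J/s
H: 13.8/12.9 = 1.07 J/s
D: 3.15/4.62 = 0.682 J/s

E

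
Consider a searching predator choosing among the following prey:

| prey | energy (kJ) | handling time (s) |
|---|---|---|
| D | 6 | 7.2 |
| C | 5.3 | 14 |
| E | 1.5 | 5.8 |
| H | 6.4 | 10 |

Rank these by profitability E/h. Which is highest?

Profitability E/h (kJ/s): D = 6/7.2 = 0.833, C = 5.3/14 = 0.379, E = 1.5/5.8 = 0.259, H = 6.4/10 = 0.64.
Ranked: D > H > C > E.

D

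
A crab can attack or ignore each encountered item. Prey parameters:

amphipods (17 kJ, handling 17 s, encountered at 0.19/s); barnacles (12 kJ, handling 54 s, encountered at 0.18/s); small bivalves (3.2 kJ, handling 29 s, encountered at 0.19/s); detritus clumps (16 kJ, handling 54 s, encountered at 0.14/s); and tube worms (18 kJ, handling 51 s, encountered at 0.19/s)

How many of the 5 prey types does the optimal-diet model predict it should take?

1

Profitabilities (E/h, kJ/s): amphipods 1, tube worms 0.353, detritus clumps 0.296, barnacles 0.222, small bivalves 0.11. Add prey in this order while the next type's profitability exceeds the intake rate on those already taken.
Rate on top 1: 0.7636. tube worms: 0.353 < 0.7636 → exclude; stop.
Optimal diet: amphipods — 1 of 5 types.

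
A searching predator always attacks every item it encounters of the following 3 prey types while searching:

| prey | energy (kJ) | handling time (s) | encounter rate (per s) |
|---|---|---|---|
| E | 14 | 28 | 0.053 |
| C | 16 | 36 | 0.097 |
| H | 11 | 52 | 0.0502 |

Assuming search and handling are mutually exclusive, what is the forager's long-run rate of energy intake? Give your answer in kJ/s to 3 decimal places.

Energy encountered per unit search time: 0.053×14 + 0.097×16 + 0.0502×11 = 2.846 kJ/s.
Handling time per unit search time: 0.053×28 + 0.097×36 + 0.0502×52 = 7.586.
Rate = 2.846/(1 + 7.586) = 0.3315 kJ/s.

0.331 kJ/s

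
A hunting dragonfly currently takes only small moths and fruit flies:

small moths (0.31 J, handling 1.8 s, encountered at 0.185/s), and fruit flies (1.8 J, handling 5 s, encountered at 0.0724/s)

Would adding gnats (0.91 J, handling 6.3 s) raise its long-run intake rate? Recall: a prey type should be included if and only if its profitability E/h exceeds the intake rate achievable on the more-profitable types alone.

Intake rate on the current diet: R = (0.185×0.31 + 0.0724×1.8) / (1 + 0.185×1.8 + 0.0724×5) = 0.1877/1.695 = 0.1107 J/s.
gnats: E/h = 0.91/6.3 = 0.1444 J/s.
Since 0.1444 > R, including gnats increases the long-run rate.

Yes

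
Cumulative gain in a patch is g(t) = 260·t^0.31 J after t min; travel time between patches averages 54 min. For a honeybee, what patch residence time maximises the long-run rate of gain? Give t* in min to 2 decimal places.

By the marginal value theorem, leave when the instantaneous gain rate g'(t) equals the habitat-wide average g(t)/(T + t).
g'(t) = 0.31·260·t^-0.69. Setting 0.31·260·t^-0.69 = 260·t^0.31/(54+t) gives 0.31(54+t) = t, so 0.69·t = 0.31×54.
t* = 0.31×54/0.69 = 24.26 min.

24.26 min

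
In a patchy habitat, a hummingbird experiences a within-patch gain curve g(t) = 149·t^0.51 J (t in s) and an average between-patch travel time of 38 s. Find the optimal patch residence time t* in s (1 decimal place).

Optimal t* satisfies g'(t*) = g(t*)/(T + t*).
g'(t) = 0.51·149·t^-0.49. Setting 0.51·149·t^-0.49 = 149·t^0.51/(38+t) gives 0.51(38+t) = t, so 0.49·t = 0.51×38.
t* = 0.51×38/0.49 = 39.55 s.

39.6 s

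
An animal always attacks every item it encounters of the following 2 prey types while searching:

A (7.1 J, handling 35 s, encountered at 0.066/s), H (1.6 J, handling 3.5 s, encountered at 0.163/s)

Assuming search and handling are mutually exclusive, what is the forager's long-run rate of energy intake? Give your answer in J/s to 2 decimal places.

0.19 J/s

R = (0.066×7.1 + 0.163×1.6) / (1 + 0.066×35 + 0.163×3.5) = 0.7294/3.881 = 0.188 J/s.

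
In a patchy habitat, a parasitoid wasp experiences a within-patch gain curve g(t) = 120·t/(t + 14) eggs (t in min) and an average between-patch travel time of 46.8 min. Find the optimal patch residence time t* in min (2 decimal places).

25.60 min

Maximise g(t)/(T+t): set derivative to zero → g'(t)(T+t) = g(t).
g'(t) = 120·14/(t + 14)². Setting 120·14/(t+14)² = 120t/[(t+14)(46.8+t)] gives 14(46.8+t) = t(t+14), so t² = 14×46.8 = 655.2.
t* = √655.2 = 25.6 min.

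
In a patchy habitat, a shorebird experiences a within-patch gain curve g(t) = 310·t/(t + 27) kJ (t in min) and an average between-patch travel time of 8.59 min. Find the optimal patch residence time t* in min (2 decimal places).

15.23 min

By the marginal value theorem, leave when the instantaneous gain rate g'(t) equals the habitat-wide average g(t)/(T + t).
g'(t) = 310·27/(t + 27)². Setting 310·27/(t+27)² = 310t/[(t+27)(8.59+t)] gives 27(8.59+t) = t(t+27), so t² = 27×8.59 = 231.9.
t* = √231.9 = 15.23 min.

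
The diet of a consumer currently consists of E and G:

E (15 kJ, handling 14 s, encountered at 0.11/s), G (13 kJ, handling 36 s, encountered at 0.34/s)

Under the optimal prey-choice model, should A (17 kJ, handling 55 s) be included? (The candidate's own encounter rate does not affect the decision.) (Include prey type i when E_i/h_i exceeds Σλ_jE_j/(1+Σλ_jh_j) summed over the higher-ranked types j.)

No

On E and G alone, R = ΣλE/(1+Σλh) = 6.07/14.78 = 0.4107 kJ/s.
A: E/h = 17/55 = 0.3091 kJ/s.
0.3091 < 0.4107, so adding A would lower the average — exclude it.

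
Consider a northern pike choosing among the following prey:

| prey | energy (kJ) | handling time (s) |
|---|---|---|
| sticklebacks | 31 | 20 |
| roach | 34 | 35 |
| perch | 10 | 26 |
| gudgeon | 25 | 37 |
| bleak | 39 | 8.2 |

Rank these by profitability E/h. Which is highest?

bleak

In descending order of E/h:
bleak: 39/8.2 = 4.76 kJ/s
sticklebacks: 31/20 = 1.55 kJ/s
roach: 34/35 = 0.971 kJ/s
gudgeon: 25/37 = 0.676 kJ/s
perch: 10/26 = 0.385 kJ/s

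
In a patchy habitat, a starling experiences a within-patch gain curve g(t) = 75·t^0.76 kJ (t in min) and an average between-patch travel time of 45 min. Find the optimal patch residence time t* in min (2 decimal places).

Maximise g(t)/(T+t): set derivative to zero → g'(t)(T+t) = g(t).
g'(t) = 0.76·75·t^-0.24. Setting 0.76·75·t^-0.24 = 75·t^0.76/(45+t) gives 0.76(45+t) = t, so 0.24·t = 0.76×45.
t* = 0.76×45/0.24 = 142.5 min.

142.50 min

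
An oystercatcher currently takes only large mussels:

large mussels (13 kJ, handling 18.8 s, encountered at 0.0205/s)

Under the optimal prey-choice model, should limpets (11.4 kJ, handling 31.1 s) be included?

Yes

On large mussels alone, R = ΣλE/(1+Σλh) = 0.2665/1.385 = 0.1924 kJ/s.
Profitability of limpets: 11.4/31.1 = 0.3666 kJ/s.
Since 0.3666 > R, including limpets increases the long-run rate.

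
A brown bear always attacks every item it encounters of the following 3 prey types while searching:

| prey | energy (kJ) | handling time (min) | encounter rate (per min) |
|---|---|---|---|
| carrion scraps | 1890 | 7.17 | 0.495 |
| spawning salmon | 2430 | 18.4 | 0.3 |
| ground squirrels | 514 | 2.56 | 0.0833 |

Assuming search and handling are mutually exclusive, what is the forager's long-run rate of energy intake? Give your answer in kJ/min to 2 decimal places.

R = (0.495×1890 + 0.3×2430 + 0.0833×514) / (1 + 0.495×7.17 + 0.3×18.4 + 0.0833×2.56) = 1707/10.28 = 166 kJ/min.

166.05 kJ/min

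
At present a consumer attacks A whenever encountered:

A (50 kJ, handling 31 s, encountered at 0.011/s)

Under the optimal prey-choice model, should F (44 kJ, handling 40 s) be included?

Yes

Current rate: (0.011×50)/(1 + 0.011×31) = 0.4101 kJ/s.
Profitability of F: 44/40 = 1.1 kJ/s.
Since 1.1 > R, including F increases the long-run rate.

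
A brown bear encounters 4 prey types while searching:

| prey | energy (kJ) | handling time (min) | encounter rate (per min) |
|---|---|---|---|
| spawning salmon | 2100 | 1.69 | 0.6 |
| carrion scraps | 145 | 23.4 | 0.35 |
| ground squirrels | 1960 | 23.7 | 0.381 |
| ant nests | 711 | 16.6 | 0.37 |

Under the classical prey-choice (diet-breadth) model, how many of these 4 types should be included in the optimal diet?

1

E/h in descending order: spawning salmon 1.24e+03, ground squirrels 82.7, ant nests 42.8, carrion scraps 6.2 kJ/min. The optimal diet is the largest prefix of this list for which every included type satisfies E_i/h_i > R on the types above it.
Rate on top 1: 625.6. ground squirrels: 82.7 < 625.6 → exclude; stop.
Optimal diet: spawning salmon — 1 of 4 types.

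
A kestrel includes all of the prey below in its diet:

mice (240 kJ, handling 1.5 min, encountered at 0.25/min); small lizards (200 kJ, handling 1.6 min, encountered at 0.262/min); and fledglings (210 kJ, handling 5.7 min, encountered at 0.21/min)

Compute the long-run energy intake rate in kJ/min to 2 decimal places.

52.32 kJ/min

R = Σλ_iE_i / (1 + Σλ_ih_i)
Numerator: 0.25×240 + 0.262×200 + 0.21×210 = 156.5
Denominator: 1 + 0.25×1.5 + 0.262×1.6 + 0.21×5.7 = 2.991
R = 156.5/2.991 = 52.32 kJ/min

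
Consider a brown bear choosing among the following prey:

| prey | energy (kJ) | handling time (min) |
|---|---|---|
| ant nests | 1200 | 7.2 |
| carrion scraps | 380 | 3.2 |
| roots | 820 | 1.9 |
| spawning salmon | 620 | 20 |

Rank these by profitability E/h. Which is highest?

roots

Profitability E/h (kJ/min): ant nests = 1200/7.2 = 167, carrion scraps = 380/3.2 = 119, roots = 820/1.9 = 432, spawning salmon = 620/20 = 31.
Ranked: roots > ant nests > carrion scraps > spawning salmon.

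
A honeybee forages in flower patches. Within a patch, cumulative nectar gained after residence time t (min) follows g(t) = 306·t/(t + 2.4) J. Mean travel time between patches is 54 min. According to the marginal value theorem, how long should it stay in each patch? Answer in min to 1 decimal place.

Maximise g(t)/(T+t): set derivative to zero → g'(t)(T+t) = g(t).
g'(t) = 306·2.4/(t + 2.4)². Setting 306·2.4/(t+2.4)² = 306t/[(t+2.4)(54+t)] gives 2.4(54+t) = t(t+2.4), so t² = 2.4×54 = 129.6.
t* = √129.6 = 11.38 min.

11.4 min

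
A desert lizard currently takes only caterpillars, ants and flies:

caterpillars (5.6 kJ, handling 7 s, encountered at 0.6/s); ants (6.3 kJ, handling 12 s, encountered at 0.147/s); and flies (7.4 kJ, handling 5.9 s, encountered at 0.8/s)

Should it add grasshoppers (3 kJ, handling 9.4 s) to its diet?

Intake rate on the current diet: R = (0.6×5.6 + 0.147×6.3 + 0.8×7.4) / (1 + 0.6×7 + 0.147×12 + 0.8×5.9) = 10.21/11.68 = 0.8735 kJ/s.
grasshoppers: E/h = 3/9.4 = 0.3191 kJ/s.
0.3191 < 0.8735, so adding grasshoppers would lower the average — exclude it.

No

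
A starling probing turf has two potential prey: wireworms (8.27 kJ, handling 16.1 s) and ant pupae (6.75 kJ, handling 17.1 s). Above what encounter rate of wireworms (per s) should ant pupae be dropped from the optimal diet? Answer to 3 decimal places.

The zero-one rule: include ant pupae iff E₂/h₂ > λE₁/(1+λh₁). Equality gives the switch point.
λE₁h₂ = E₂ + λE₂h₁ ⇒ λ = E₂/(E₁h₂ − E₂h₁) = 6.75/(141.4 − 108.7) = 0.2062 per s.

0.206 per s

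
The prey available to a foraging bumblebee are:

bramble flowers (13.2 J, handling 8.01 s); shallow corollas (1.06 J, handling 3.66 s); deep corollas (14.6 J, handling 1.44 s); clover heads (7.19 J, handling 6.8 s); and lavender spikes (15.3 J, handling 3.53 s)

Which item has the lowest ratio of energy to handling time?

Profitability E/h (J/s): bramble flowers = 13.2/8.01 = 1.65, shallow corollas = 1.06/3.66 = 0.29, deep corollas = 14.6/1.44 = 10.1, clover heads = 7.19/6.8 = 1.06, lavender spikes = 15.3/3.53 = 4.33.
Ranked: deep corollas > lavender spikes > bramble flowers > clover heads > shallow corollas.

shallow corollas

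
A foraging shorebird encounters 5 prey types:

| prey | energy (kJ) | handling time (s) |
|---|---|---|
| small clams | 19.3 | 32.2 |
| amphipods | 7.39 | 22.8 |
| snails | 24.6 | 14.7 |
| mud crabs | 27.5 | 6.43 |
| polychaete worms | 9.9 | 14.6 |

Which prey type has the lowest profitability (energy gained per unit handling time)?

In descending order of E/h:
mud crabs: 27.5/6.43 = 4.28 kJ/s
snails: 24.6/14.7 = 1.67 kJ/s
polychaete worms: 9.9/14.6 = 0.678 kJ/s
small clams: 19.3/32.2 = 0.599 kJ/s
amphipods: 7.39/22.8 = 0.324 kJ/s

amphipods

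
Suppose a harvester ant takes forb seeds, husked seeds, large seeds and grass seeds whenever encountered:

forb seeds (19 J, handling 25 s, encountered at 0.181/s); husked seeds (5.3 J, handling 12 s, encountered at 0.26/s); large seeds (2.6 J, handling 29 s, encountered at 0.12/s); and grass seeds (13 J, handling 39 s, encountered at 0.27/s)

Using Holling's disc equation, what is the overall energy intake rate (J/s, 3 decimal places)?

R = (0.181×19 + 0.26×5.3 + 0.12×2.6 + 0.27×13) / (1 + 0.181×25 + 0.26×12 + 0.12×29 + 0.27×39) = 8.639/22.66 = 0.3813 J/s.

0.381 J/s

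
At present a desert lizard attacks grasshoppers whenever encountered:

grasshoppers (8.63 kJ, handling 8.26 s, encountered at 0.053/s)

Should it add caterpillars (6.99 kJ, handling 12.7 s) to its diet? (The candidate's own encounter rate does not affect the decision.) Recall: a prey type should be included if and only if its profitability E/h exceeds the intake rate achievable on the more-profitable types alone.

Intake rate on the current diet: R = (0.053×8.63) / (1 + 0.053×8.26) = 0.4574/1.438 = 0.3181 kJ/s.
Profitability of caterpillars: 6.99/12.7 = 0.5504 kJ/s.
Since 0.5504 > R, including caterpillars increases the long-run rate.

Yes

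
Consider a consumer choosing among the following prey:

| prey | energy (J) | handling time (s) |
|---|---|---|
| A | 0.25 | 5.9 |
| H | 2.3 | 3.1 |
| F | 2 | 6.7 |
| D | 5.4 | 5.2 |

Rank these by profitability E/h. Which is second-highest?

H

In descending order of E/h:
D: 5.4/5.2 = 1.04 J/s
H: 2.3/3.1 = 0.742 J/s
F: 2/6.7 = 0.299 J/s
A: 0.25/5.9 = 0.0424 J/s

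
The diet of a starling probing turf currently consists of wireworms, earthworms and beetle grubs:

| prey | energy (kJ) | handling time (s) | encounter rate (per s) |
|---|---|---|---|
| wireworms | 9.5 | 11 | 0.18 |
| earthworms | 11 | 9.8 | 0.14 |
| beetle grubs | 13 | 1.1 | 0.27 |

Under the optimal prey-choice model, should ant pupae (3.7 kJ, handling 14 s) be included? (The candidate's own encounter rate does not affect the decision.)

Current rate: (0.18×9.5 + 0.14×11 + 0.27×13)/(1 + 0.18×11 + 0.14×9.8 + 0.27×1.1) = 1.454 kJ/s.
Profitability of ant pupae: 3.7/14 = 0.2643 kJ/s.
0.2643 < 1.454, so adding ant pupae would lower the average — exclude it.

No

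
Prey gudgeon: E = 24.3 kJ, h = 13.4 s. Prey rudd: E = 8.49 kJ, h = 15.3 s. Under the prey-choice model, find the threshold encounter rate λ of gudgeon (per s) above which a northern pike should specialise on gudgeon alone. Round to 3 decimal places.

0.033 per s

The zero-one rule: include rudd iff E₂/h₂ > λE₁/(1+λh₁). Equality gives the switch point.
λE₁h₂ = E₂ + λE₂h₁ ⇒ λ = E₂/(E₁h₂ − E₂h₁) = 8.49/(371.8 − 113.8) = 0.0329 per s.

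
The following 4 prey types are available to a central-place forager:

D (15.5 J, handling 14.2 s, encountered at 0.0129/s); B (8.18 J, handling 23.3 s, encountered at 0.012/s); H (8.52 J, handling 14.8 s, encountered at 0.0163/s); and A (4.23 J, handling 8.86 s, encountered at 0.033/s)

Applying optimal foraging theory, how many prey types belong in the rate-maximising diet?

4

E/h in descending order: D 1.09, H 0.576, A 0.477, B 0.351 J/s. The optimal diet is the largest prefix of this list for which every included type satisfies E_i/h_i > R on the types above it.
Rate on top 1: 0.169. H: 0.576 > 0.169 → include.
Rate on top 2: 0.2379. A: 0.477 > 0.2379 → include.
Rate on top 3: 0.2787. B: 0.351 > 0.2787 → include.
Optimal diet: D, H, A, B — 4 of 4 types.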